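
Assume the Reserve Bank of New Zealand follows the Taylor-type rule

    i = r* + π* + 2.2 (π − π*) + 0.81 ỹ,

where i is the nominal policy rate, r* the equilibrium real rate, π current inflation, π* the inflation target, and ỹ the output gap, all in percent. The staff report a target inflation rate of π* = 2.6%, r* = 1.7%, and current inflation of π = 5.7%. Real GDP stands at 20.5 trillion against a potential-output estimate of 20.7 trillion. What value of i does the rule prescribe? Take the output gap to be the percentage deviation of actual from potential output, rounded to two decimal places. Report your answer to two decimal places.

Output gap = 100 × (20.5 − 20.7) / 20.7 = -0.97%.
i = 1.70 + 2.60 + 2.2 × (5.70 − 2.60) + 0.81 × (-0.97)
   = 1.70 + 2.6 + 6.82 − 0.7857 = 10.33

10.33%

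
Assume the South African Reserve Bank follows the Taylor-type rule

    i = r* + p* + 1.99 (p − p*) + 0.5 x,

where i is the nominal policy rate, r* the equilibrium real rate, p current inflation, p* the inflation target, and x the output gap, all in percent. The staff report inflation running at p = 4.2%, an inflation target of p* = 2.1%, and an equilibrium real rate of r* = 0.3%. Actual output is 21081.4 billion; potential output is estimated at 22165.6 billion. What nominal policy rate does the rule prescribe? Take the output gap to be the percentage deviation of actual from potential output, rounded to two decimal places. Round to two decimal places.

Output gap = 100 × (21081.4 − 22165.6) / 22165.6 = -4.89%.
i = 0.30 + 2.10 + 1.99 × (4.20 − 2.10) + 0.5 × (-4.89)
   = 0.30 + 2.1 + 4.179 − 2.445 = 4.13

4.13%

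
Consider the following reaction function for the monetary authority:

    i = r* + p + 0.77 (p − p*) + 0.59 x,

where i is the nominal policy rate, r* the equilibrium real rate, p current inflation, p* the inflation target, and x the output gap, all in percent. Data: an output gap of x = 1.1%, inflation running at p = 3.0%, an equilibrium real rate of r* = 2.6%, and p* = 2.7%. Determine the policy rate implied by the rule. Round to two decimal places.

6.48%

i = 2.6 + 3.0 + 0.77 × (3.0 − 2.7) + 0.59 × 1.1
   = 2.6 + 3 + 0.231 + 0.649 = 6.48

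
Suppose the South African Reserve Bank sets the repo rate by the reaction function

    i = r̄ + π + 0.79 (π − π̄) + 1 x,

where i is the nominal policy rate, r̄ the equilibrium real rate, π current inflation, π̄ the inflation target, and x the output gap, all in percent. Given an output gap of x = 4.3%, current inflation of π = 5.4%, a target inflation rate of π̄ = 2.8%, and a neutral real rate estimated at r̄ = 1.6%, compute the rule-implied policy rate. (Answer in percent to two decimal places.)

i = 1.6 + 5.4 + 0.79 × (5.4 − 2.8) + 1 × 4.3
   = 1.6 + 5.4 + 2.054 + 4.3 = 13.35

13.35%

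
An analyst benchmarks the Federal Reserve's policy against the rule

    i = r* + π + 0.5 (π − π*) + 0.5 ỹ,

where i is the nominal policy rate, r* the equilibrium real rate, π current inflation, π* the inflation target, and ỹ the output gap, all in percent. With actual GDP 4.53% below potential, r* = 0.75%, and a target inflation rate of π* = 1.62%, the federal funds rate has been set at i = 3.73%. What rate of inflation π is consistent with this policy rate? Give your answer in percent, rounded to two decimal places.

4.04%

Output 4.53% below potential → ỹ = -4.53.
Collecting π: i = r* + (1 + 0.5) π − 0.5 π* + 0.5 ỹ
1.5 π = 3.73 − 0.75 + 0.5 × 1.62 − 0.5 × (-4.53) = 6.055
π = 6.055 / 1.5 = 4.04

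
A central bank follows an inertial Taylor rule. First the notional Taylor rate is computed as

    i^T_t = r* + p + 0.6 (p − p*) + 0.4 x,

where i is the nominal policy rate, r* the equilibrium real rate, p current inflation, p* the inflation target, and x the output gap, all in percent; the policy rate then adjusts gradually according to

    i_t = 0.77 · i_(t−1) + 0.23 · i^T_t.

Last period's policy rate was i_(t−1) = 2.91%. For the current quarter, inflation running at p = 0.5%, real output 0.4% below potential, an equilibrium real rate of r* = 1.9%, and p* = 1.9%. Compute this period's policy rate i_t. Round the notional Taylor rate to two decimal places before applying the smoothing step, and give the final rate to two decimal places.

Output 0.4% below potential → x = -0.4.
i^T_t = 1.9 + 0.5 + 0.6 × (0.5 − 1.9) + 0.4 × (-0.4)
   = 1.9 + 0.5 − 0.84 − 0.16 = 1.40
i_t = 0.77 × 2.91 + 0.23 × 1.40 = 2.2407 + 0.322 = 2.56

2.56%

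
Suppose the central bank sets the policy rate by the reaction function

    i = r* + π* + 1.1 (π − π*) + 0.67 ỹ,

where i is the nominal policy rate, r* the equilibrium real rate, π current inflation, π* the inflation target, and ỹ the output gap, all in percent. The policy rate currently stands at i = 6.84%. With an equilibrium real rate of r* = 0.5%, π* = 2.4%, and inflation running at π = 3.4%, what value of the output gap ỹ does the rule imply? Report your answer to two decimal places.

0.67 ỹ = 6.84 − 0.5 − 2.4 − 1.1 × (3.4 − 2.4) = 2.84
ỹ = 2.84 / 0.67 = 4.24

4.24%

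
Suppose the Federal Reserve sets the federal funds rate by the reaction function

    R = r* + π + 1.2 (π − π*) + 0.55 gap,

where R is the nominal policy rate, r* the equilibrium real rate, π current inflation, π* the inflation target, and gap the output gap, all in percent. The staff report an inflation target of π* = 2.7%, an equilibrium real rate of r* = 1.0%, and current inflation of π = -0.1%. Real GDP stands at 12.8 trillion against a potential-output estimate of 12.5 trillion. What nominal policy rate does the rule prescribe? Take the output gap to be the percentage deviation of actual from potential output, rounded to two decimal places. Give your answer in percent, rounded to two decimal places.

-1.14%

Output gap = 100 × (12.8 − 12.5) / 12.5 = 2.40%.
R = 1.00 + (-0.10) + 1.2 × (-0.10 − 2.70) + 0.55 × 2.40
   = 1.00 − 0.1 − 3.36 + 1.32 = -1.14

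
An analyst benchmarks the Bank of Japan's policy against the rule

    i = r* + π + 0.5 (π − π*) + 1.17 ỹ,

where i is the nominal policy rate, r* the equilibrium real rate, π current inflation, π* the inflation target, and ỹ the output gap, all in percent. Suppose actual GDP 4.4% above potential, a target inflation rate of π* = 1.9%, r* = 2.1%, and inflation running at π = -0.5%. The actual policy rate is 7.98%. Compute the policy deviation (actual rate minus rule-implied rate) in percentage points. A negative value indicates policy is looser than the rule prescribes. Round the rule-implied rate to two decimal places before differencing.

Output 4.4% above potential → ỹ = 4.4.
i = 2.1 + (-0.5) + 0.5 × (-0.5 − 1.9) + 1.17 × 4.4
   = 2.1 − 0.5 − 1.2 + 5.148 = 5.55
Deviation = 7.98 − 5.55 = 2.43 pp.

2.43 pp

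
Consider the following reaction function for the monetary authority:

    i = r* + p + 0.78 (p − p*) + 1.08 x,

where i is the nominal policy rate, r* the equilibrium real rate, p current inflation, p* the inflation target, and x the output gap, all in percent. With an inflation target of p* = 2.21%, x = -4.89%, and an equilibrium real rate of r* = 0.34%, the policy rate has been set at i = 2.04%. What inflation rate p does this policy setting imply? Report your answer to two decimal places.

4.89%

Collecting p: i = r* + (1 + 0.78) p − 0.78 p* + 1.08 x
1.78 p = 2.04 − 0.34 + 0.78 × 2.21 − 1.08 × (-4.89) = 8.705
p = 8.705 / 1.78 = 4.89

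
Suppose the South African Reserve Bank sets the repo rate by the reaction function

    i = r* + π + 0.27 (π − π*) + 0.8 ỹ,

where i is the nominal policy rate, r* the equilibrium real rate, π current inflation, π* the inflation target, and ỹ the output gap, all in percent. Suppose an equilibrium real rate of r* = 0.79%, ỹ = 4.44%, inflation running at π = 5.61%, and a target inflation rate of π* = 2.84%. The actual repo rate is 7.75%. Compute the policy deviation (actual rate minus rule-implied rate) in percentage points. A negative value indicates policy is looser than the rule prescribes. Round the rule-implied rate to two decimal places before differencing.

-2.95 pp

i = 0.79 + 5.61 + 0.27 × (5.61 − 2.84) + 0.8 × 4.44
   = 0.79 + 5.61 + 0.7479 + 3.552 = 10.70
Deviation = 7.75 − 10.70 = -2.95 pp.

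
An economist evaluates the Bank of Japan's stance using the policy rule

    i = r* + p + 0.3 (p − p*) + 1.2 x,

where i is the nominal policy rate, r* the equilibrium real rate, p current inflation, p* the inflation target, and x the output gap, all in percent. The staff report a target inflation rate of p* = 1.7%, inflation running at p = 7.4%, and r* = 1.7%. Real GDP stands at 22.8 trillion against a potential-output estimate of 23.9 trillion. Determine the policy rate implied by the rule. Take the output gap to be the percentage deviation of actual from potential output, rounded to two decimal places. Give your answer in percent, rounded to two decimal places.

5.29%

Output gap = 100 × (22.8 − 23.9) / 23.9 = -4.60%.
i = 1.70 + 7.40 + 0.3 × (7.40 − 1.70) + 1.2 × (-4.60)
   = 1.70 + 7.4 + 1.71 − 5.52 = 5.29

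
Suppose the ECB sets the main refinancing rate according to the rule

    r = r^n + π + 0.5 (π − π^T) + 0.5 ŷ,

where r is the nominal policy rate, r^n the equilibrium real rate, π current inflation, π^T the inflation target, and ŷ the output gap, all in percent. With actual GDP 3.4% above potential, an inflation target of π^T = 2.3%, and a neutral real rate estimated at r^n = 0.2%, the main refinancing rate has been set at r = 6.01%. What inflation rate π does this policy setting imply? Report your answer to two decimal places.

3.51%

Output 3.4% above potential → ŷ = 3.4.
Collecting π: r = r^n + (1 + 0.5) π − 0.5 π^T + 0.5 ŷ
1.5 π = 6.01 − 0.2 + 0.5 × 2.3 − 0.5 × 3.4 = 5.26
π = 5.26 / 1.5 = 3.51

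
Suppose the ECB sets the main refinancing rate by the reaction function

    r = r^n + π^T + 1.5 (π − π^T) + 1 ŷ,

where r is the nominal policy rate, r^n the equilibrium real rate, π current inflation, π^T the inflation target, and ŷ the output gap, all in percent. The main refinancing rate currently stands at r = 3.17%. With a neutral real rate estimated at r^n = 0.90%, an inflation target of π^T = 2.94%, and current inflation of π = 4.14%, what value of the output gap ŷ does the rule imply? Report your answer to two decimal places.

1 ŷ = 3.17 − 0.90 − 2.94 − 1.5 × (4.14 − 2.94) = -2.47
ŷ = -2.47 / 1 = -2.47

-2.47%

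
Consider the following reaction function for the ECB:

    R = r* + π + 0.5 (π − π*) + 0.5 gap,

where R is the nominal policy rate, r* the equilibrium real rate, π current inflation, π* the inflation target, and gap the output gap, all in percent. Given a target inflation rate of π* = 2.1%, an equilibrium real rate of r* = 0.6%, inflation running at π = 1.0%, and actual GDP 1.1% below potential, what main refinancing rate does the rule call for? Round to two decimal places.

0.50%

Output 1.1% below potential → gap = -1.1.
R = 0.6 + 1.0 + 0.5 × (1.0 − 2.1) + 0.5 × (-1.1)
   = 0.6 + 1 − 0.55 − 0.55 = 0.50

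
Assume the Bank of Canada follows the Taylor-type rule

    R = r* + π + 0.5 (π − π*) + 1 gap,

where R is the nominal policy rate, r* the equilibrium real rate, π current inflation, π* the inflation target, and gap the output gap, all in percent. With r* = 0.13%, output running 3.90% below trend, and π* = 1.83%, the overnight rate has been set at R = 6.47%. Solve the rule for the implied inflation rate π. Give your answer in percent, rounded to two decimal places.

7.44%

Output 3.90% below potential → gap = -3.90.
Collecting π: R = r* + (1 + 0.5) π − 0.5 π* + 1 gap
1.5 π = 6.47 − 0.13 + 0.5 × 1.83 − 1 × (-3.90) = 11.155
π = 11.155 / 1.5 = 7.44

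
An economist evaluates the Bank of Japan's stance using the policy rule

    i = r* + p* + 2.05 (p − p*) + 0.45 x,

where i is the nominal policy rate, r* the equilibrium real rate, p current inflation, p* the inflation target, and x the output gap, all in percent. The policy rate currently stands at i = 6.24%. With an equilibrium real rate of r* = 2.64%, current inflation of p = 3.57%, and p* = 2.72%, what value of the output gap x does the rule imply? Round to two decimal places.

-1.92%

0.45 x = 6.24 − 2.64 − 2.72 − 2.05 × (3.57 − 2.72) = -0.8625
x = -0.8625 / 0.45 = -1.92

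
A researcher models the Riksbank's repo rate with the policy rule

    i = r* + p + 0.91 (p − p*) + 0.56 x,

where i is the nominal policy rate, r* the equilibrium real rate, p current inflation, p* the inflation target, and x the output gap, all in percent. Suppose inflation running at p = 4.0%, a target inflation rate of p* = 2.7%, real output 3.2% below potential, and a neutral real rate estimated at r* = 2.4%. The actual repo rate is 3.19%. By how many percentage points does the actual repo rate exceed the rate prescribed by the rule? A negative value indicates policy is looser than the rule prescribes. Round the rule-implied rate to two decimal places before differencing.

Output 3.2% below potential → x = -3.2.
i = 2.4 + 4.0 + 0.91 × (4.0 − 2.7) + 0.56 × (-3.2)
   = 2.4 + 4 + 1.183 − 1.792 = 5.79
Deviation = 3.19 − 5.79 = -2.60 pp.

-2.60 pp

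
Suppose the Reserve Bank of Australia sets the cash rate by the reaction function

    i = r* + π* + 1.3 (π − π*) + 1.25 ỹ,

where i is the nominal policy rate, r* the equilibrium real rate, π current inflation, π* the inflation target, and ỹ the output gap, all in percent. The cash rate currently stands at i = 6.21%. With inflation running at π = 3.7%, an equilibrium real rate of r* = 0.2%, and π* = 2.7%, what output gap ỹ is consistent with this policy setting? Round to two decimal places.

1.25 ỹ = 6.21 − 0.2 − 2.7 − 1.3 × (3.7 − 2.7) = 2.01
ỹ = 2.01 / 1.25 = 1.61

1.61%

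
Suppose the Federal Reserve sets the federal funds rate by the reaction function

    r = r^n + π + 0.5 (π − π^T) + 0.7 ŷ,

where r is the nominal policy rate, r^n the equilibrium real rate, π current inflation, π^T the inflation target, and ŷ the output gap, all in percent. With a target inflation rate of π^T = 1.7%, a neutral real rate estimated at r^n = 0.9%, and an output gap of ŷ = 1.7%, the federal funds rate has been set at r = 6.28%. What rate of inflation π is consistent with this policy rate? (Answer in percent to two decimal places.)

Collecting π: r = r^n + (1 + 0.5) π − 0.5 π^T + 0.7 ŷ
1.5 π = 6.28 − 0.9 + 0.5 × 1.7 − 0.7 × 1.7 = 5.04
π = 5.04 / 1.5 = 3.36

3.36%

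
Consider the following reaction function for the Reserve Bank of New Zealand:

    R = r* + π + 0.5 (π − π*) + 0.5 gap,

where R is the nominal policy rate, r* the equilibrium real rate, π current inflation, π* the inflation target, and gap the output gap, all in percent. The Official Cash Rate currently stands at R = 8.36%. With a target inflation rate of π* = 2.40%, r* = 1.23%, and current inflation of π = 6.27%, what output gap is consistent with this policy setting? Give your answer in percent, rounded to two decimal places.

0.5 gap = 8.36 − 1.23 − 6.27 − 0.5 × (6.27 − 2.40) = -1.075
gap = -1.075 / 0.5 = -2.15

-2.15%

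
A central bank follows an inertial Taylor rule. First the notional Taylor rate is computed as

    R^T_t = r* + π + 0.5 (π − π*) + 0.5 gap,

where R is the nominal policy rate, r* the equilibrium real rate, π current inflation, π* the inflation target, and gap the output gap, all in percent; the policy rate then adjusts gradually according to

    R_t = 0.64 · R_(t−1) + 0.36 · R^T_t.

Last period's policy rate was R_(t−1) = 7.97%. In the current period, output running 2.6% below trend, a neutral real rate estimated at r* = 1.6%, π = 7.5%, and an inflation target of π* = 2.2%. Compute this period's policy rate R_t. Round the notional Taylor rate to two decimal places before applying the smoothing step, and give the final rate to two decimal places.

8.86%

Output 2.6% below potential → gap = -2.6.
R^T_t = 1.6 + 7.5 + 0.5 × (7.5 − 2.2) + 0.5 × (-2.6)
   = 1.6 + 7.5 + 2.65 − 1.3 = 10.45
R_t = 0.64 × 7.97 + 0.36 × 10.45 = 5.1008 + 3.762 = 8.86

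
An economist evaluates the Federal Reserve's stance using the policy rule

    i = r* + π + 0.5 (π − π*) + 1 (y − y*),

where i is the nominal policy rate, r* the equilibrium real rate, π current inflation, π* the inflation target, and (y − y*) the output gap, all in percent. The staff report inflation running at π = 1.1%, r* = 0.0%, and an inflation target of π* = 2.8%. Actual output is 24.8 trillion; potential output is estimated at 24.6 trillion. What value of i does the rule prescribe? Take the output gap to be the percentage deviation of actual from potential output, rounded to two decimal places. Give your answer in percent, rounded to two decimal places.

1.06%

Output gap = 100 × (24.8 − 24.6) / 24.6 = 0.81%.
i = 0.00 + 1.10 + 0.5 × (1.10 − 2.80) + 1 × 0.81
   = 0.00 + 1.1 − 0.85 + 0.81 = 1.06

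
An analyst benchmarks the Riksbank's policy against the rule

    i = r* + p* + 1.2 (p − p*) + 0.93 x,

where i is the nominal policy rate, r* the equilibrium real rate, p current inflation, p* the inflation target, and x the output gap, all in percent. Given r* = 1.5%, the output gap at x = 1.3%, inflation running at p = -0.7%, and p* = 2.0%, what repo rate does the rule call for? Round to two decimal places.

i = 1.5 + 2.0 + 1.2 × (-0.7 − 2.0) + 0.93 × 1.3
   = 1.5 + 2 − 3.24 + 1.209 = 1.47

1.47%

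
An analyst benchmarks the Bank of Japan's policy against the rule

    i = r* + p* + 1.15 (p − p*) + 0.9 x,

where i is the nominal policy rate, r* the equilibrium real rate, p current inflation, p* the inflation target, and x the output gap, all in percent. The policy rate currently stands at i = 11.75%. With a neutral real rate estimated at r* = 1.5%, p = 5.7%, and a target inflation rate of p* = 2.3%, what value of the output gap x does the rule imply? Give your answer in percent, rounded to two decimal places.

4.49%

0.9 x = 11.75 − 1.5 − 2.3 − 1.15 × (5.7 − 2.3) = 4.04
x = 4.04 / 0.9 = 4.49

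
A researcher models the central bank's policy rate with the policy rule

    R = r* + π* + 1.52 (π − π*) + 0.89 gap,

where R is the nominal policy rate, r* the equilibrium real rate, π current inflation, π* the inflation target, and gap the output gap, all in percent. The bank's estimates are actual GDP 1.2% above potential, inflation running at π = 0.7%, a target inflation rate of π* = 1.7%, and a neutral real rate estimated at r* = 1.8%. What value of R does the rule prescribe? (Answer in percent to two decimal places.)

3.05%

Output 1.2% above potential → gap = 1.2.
R = 1.8 + 1.7 + 1.52 × (0.7 − 1.7) + 0.89 × 1.2
   = 1.8 + 1.7 − 1.52 + 1.068 = 3.05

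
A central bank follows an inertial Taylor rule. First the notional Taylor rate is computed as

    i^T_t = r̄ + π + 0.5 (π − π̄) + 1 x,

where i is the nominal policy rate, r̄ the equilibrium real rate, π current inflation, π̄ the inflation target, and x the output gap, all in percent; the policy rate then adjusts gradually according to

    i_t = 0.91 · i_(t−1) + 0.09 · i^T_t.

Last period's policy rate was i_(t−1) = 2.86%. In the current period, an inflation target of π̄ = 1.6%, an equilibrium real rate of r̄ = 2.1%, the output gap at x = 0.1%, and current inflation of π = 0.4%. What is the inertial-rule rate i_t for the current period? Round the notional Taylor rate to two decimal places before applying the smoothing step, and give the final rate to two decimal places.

i^T_t = 2.1 + 0.4 + 0.5 × (0.4 − 1.6) + 1 × 0.1
   = 2.1 + 0.4 − 0.6 + 0.1 = 2.00
i_t = 0.91 × 2.86 + 0.09 × 2.00 = 2.6026 + 0.18 = 2.78

2.78%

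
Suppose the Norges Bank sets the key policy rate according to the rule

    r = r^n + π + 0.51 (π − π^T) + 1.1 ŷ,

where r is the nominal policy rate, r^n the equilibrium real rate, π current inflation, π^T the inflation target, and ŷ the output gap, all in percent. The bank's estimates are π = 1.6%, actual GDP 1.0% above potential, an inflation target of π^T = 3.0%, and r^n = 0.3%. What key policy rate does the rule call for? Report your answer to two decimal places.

Output 1.0% above potential → ŷ = 1.0.
r = 0.3 + 1.6 + 0.51 × (1.6 − 3.0) + 1.1 × 1.0
   = 0.3 + 1.6 − 0.714 + 1.1 = 2.29

2.29%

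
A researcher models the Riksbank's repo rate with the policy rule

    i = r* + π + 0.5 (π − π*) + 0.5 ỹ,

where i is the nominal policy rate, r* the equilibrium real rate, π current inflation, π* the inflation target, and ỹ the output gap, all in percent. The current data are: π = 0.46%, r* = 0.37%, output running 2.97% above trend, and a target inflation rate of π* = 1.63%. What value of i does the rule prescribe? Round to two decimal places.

1.73%

Output 2.97% above potential → ỹ = 2.97.
i = 0.37 + 0.46 + 0.5 × (0.46 − 1.63) + 0.5 × 2.97
   = 0.37 + 0.46 − 0.585 + 1.485 = 1.73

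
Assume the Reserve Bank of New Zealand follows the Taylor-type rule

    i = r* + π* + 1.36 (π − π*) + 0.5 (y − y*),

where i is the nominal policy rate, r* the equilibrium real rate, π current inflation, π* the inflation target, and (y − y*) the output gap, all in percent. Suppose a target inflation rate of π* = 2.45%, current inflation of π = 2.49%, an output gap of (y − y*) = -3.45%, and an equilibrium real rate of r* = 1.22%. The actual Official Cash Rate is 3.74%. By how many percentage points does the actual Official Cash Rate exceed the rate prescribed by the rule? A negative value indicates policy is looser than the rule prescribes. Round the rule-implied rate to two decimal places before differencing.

1.74 pp

i = 1.22 + 2.45 + 1.36 × (2.49 − 2.45) + 0.5 × (-3.45)
   = 1.22 + 2.45 + 0.0544 − 1.725 = 2.00
Deviation = 3.74 − 2.00 = 1.74 pp.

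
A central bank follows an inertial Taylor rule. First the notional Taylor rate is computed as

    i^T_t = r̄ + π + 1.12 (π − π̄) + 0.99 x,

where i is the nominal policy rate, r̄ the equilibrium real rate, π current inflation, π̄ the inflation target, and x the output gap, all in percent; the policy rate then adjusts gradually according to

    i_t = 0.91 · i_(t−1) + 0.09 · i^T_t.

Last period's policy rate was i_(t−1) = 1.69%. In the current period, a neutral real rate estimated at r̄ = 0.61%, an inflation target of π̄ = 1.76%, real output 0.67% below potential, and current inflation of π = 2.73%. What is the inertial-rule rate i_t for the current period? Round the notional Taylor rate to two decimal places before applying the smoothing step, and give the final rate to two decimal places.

Output 0.67% below potential → x = -0.67.
i^T_t = 0.61 + 2.73 + 1.12 × (2.73 − 1.76) + 0.99 × (-0.67)
   = 0.61 + 2.73 + 1.0864 − 0.6633 = 3.76
i_t = 0.91 × 1.69 + 0.09 × 3.76 = 1.5379 + 0.3384 = 1.88

1.88%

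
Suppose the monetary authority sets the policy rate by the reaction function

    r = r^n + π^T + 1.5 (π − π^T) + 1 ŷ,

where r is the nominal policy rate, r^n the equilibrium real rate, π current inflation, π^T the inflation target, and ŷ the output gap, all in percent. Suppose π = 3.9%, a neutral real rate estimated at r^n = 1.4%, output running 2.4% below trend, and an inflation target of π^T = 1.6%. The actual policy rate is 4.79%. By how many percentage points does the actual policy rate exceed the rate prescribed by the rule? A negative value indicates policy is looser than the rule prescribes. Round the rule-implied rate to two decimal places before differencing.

Output 2.4% below potential → ŷ = -2.4.
r = 1.4 + 1.6 + 1.5 × (3.9 − 1.6) + 1 × (-2.4)
   = 1.4 + 1.6 + 3.45 − 2.4 = 4.05
Deviation = 4.79 − 4.05 = 0.74 pp.

0.74 pp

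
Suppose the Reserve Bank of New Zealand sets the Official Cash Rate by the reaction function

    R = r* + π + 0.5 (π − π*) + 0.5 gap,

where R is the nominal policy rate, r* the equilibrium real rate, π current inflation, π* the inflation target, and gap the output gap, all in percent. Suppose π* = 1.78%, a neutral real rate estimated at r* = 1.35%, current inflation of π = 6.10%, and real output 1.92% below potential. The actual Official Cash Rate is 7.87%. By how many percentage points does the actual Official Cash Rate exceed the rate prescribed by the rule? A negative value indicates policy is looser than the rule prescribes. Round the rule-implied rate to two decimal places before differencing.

-0.78 pp

Output 1.92% below potential → gap = -1.92.
R = 1.35 + 6.10 + 0.5 × (6.10 − 1.78) + 0.5 × (-1.92)
   = 1.35 + 6.1 + 2.16 − 0.96 = 8.65
Deviation = 7.87 − 8.65 = -0.78 pp.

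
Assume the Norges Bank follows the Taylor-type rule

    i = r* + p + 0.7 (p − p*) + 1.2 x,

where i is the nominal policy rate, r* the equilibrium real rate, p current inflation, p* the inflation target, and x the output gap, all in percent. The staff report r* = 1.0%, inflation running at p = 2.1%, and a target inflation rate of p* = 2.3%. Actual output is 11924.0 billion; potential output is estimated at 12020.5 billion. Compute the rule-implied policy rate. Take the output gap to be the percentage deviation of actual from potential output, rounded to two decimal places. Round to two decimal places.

Output gap = 100 × (11924.0 − 12020.5) / 12020.5 = -0.80%.
i = 1.00 + 2.10 + 0.7 × (2.10 − 2.30) + 1.2 × (-0.80)
   = 1.00 + 2.1 − 0.14 − 0.96 = 2.00

2.00%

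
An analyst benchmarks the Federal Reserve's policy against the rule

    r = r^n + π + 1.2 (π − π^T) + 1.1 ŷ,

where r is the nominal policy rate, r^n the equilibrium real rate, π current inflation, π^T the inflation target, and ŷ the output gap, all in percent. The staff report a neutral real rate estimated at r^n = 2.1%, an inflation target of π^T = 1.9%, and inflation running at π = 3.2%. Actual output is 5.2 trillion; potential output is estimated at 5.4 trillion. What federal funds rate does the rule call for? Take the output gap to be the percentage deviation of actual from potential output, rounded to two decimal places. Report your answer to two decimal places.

2.79%

Output gap = 100 × (5.2 − 5.4) / 5.4 = -3.70%.
r = 2.10 + 3.20 + 1.2 × (3.20 − 1.90) + 1.1 × (-3.70)
   = 2.10 + 3.2 + 1.56 − 4.07 = 2.79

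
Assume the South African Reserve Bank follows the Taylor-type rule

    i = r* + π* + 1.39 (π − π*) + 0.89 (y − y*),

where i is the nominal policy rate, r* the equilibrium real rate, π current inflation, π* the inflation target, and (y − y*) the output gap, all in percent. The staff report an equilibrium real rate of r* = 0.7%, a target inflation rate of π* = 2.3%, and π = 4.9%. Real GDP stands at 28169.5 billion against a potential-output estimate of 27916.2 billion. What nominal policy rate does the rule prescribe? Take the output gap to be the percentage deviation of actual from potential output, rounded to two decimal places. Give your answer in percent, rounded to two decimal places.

7.42%

Output gap = 100 × (28169.5 − 27916.2) / 27916.2 = 0.91%.
i = 0.70 + 2.30 + 1.39 × (4.90 − 2.30) + 0.89 × 0.91
   = 0.70 + 2.3 + 3.614 + 0.8099 = 7.42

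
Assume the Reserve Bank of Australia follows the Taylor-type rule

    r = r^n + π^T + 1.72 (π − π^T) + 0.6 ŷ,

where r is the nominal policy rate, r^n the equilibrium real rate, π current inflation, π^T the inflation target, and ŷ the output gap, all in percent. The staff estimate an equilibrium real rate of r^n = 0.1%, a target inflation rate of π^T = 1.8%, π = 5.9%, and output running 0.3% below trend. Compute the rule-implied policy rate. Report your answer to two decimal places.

8.77%

Output 0.3% below potential → ŷ = -0.3.
r = 0.1 + 1.8 + 1.72 × (5.9 − 1.8) + 0.6 × (-0.3)
   = 0.1 + 1.8 + 7.052 − 0.18 = 8.77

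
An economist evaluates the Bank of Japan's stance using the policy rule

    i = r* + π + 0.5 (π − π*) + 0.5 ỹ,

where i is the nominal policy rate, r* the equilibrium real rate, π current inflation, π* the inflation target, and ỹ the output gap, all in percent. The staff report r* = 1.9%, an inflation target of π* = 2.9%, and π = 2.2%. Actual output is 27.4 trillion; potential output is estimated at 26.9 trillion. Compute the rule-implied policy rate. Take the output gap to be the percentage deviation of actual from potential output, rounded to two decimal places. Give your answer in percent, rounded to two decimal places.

Output gap = 100 × (27.4 − 26.9) / 26.9 = 1.86%.
i = 1.90 + 2.20 + 0.5 × (2.20 − 2.90) + 0.5 × 1.86
   = 1.90 + 2.2 − 0.35 + 0.93 = 4.68

4.68%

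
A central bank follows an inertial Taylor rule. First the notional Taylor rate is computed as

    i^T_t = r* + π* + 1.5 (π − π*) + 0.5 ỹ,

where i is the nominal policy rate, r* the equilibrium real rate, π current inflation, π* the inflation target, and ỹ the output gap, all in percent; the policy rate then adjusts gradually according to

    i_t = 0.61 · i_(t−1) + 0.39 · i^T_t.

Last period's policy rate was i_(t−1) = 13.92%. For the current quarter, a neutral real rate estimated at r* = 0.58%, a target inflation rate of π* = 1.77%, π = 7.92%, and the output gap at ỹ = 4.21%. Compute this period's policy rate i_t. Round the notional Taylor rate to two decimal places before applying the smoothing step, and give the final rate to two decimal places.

13.83%

i^T_t = 0.58 + 1.77 + 1.5 × (7.92 − 1.77) + 0.5 × 4.21
   = 0.58 + 1.77 + 9.225 + 2.105 = 13.68
i_t = 0.61 × 13.92 + 0.39 × 13.68 = 8.4912 + 5.3352 = 13.83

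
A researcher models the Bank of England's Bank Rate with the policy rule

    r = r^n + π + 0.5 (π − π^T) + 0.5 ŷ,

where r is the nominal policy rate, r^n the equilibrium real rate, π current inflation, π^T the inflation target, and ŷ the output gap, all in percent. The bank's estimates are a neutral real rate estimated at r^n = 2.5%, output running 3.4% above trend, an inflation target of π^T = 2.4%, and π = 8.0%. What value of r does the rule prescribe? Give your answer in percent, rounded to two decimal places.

Output 3.4% above potential → ŷ = 3.4.
r = 2.5 + 8.0 + 0.5 × (8.0 − 2.4) + 0.5 × 3.4
   = 2.5 + 8 + 2.8 + 1.7 = 15.00

15.00%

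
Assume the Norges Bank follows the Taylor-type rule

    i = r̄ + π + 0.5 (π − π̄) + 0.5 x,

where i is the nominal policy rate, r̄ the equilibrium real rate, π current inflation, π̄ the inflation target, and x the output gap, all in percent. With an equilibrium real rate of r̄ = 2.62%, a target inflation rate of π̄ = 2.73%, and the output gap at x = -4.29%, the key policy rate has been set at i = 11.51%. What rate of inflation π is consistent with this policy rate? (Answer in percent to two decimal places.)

Collecting π: i = r̄ + (1 + 0.5) π − 0.5 π̄ + 0.5 x
1.5 π = 11.51 − 2.62 + 0.5 × 2.73 − 0.5 × (-4.29) = 12.4
π = 12.4 / 1.5 = 8.27

8.27%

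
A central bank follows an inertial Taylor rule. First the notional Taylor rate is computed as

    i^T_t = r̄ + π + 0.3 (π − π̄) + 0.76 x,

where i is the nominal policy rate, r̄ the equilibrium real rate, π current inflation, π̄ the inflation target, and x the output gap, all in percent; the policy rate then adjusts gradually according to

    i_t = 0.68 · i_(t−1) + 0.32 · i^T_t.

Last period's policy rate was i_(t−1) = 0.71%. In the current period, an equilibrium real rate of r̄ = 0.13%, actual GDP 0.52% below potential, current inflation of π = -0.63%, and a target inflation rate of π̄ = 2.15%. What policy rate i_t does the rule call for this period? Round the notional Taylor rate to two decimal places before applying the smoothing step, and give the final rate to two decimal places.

-0.07%

Output 0.52% below potential → x = -0.52.
i^T_t = 0.13 + (-0.63) + 0.3 × (-0.63 − 2.15) + 0.76 × (-0.52)
   = 0.13 − 0.63 − 0.834 − 0.3952 = -1.73
i_t = 0.68 × 0.71 + 0.32 × (-1.73) = 0.4828 − 0.5536 = -0.07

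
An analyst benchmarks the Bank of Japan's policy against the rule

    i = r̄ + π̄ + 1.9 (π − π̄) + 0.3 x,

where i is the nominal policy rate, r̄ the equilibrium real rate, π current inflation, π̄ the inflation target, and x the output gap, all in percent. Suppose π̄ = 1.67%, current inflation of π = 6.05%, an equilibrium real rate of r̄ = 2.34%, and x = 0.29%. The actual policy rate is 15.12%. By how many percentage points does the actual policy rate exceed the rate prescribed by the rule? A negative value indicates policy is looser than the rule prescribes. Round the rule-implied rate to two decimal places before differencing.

2.70 pp

i = 2.34 + 1.67 + 1.9 × (6.05 − 1.67) + 0.3 × 0.29
   = 2.34 + 1.67 + 8.322 + 0.087 = 12.42
Deviation = 15.12 − 12.42 = 2.70 pp.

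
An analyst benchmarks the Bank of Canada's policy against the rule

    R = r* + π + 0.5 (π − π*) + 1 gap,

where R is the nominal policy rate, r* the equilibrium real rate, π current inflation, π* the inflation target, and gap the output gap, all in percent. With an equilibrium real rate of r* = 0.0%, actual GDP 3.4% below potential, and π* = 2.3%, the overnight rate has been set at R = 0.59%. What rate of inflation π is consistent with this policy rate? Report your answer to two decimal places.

3.43%

Output 3.4% below potential → gap = -3.4.
Collecting π: R = r* + (1 + 0.5) π − 0.5 π* + 1 gap
1.5 π = 0.59 − 0.0 + 0.5 × 2.3 − 1 × (-3.4) = 5.14
π = 5.14 / 1.5 = 3.43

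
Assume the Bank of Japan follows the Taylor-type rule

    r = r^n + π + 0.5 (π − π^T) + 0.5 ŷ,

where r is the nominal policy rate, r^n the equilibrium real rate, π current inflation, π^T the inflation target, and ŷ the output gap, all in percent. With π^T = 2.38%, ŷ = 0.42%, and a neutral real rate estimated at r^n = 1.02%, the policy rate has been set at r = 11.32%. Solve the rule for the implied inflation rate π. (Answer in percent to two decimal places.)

7.52%

Collecting π: r = r^n + (1 + 0.5) π − 0.5 π^T + 0.5 ŷ
1.5 π = 11.32 − 1.02 + 0.5 × 2.38 − 0.5 × 0.42 = 11.28
π = 11.28 / 1.5 = 7.52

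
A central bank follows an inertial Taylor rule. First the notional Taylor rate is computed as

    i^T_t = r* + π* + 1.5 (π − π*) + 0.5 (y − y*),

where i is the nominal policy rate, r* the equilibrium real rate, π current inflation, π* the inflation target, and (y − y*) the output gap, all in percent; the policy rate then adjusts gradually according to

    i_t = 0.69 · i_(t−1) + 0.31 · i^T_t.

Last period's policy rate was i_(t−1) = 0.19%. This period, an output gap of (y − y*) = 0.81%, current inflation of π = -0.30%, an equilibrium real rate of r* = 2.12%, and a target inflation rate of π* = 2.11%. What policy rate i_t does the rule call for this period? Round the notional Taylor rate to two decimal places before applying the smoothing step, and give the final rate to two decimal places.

i^T_t = 2.12 + 2.11 + 1.5 × (-0.30 − 2.11) + 0.5 × 0.81
   = 2.12 + 2.11 − 3.615 + 0.405 = 1.02
i_t = 0.69 × 0.19 + 0.31 × 1.02 = 0.1311 + 0.3162 = 0.45

0.45%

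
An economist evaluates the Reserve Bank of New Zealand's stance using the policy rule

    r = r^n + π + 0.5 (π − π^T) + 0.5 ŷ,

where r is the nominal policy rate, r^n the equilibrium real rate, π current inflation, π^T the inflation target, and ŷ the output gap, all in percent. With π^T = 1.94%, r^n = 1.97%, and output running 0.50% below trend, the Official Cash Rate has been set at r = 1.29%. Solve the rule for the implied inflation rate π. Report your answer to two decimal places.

0.36%

Output 0.50% below potential → ŷ = -0.50.
Collecting π: r = r^n + (1 + 0.5) π − 0.5 π^T + 0.5 ŷ
1.5 π = 1.29 − 1.97 + 0.5 × 1.94 − 0.5 × (-0.50) = 0.54
π = 0.54 / 1.5 = 0.36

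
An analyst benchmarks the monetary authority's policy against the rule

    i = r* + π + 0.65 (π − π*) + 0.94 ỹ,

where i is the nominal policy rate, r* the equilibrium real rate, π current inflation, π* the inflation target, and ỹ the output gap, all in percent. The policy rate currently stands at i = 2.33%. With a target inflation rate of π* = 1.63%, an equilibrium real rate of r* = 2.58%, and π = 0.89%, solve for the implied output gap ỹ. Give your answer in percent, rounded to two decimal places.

0.94 ỹ = 2.33 − 2.58 − 0.89 − 0.65 × (0.89 − 1.63) = -0.659
ỹ = -0.659 / 0.94 = -0.70

-0.70%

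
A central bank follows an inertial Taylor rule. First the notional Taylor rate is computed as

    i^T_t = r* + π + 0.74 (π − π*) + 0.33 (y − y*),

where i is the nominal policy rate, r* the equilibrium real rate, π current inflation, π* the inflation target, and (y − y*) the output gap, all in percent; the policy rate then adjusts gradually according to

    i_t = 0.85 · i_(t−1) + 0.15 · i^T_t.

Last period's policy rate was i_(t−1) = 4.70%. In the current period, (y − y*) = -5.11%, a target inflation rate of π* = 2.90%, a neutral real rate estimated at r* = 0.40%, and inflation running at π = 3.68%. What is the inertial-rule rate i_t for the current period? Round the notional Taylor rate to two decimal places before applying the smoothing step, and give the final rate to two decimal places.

i^T_t = 0.40 + 3.68 + 0.74 × (3.68 − 2.90) + 0.33 × (-5.11)
   = 0.40 + 3.68 + 0.5772 − 1.6863 = 2.97
i_t = 0.85 × 4.70 + 0.15 × 2.97 = 3.995 + 0.4455 = 4.44

4.44%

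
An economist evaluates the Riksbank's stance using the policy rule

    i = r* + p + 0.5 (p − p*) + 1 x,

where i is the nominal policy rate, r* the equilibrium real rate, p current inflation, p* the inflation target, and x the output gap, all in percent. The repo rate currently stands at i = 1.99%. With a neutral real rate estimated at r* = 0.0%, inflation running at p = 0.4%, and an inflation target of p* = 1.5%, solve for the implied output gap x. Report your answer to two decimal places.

2.14%

1 x = 1.99 − 0.0 − 0.4 − 0.5 × (0.4 − 1.5) = 2.14
x = 2.14 / 1 = 2.14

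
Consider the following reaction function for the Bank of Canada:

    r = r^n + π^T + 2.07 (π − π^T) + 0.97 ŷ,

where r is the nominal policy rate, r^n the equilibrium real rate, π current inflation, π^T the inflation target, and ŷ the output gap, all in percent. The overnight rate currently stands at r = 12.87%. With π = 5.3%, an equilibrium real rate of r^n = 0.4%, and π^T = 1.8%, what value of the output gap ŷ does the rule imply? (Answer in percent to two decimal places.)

0.97 ŷ = 12.87 − 0.4 − 1.8 − 2.07 × (5.3 − 1.8) = 3.425
ŷ = 3.425 / 0.97 = 3.53

3.53%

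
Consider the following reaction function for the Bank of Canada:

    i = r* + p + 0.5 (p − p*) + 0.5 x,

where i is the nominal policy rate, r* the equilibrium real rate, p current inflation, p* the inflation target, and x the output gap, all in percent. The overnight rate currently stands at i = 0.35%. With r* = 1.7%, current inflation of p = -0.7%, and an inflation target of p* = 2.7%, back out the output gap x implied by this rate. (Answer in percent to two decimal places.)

0.5 x = 0.35 − 1.7 − (-0.7) − 0.5 × ((-0.7) − 2.7) = 1.05
x = 1.05 / 0.5 = 2.10

2.10%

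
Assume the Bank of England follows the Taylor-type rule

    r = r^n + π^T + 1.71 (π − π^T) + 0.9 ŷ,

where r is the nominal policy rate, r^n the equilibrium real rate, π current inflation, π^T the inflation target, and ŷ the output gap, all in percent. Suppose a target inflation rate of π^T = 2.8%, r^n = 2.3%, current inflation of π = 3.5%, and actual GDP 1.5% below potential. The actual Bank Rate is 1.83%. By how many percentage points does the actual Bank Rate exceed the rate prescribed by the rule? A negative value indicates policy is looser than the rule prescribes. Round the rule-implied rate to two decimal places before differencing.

Output 1.5% below potential → ŷ = -1.5.
r = 2.3 + 2.8 + 1.71 × (3.5 − 2.8) + 0.9 × (-1.5)
   = 2.3 + 2.8 + 1.197 − 1.35 = 4.95
Deviation = 1.83 − 4.95 = -3.12 pp.

-3.12 pp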